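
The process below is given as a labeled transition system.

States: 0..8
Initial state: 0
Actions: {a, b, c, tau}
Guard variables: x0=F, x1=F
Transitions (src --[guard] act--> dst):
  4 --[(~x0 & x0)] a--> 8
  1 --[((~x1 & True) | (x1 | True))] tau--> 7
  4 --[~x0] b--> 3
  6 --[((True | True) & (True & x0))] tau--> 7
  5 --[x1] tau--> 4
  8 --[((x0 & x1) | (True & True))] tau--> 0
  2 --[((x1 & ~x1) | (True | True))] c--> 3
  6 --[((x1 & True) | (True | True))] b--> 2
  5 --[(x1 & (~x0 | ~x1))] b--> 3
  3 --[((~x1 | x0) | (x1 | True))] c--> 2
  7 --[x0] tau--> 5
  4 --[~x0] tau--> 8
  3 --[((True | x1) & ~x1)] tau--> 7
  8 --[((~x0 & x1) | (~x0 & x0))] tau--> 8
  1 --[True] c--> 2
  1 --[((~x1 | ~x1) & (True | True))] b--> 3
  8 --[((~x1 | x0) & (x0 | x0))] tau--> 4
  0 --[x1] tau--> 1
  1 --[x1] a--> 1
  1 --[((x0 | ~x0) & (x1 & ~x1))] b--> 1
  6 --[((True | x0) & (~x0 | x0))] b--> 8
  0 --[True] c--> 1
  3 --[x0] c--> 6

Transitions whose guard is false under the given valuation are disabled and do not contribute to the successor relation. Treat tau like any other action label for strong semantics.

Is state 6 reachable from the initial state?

Answer: UNREACHABLE

Working:
12 transition(s) survive guard evaluation.
L0 = {0}
L1 = {1}  total {0,1}
L2 = {2,3,7}  total {0,1,2,3,7}
R = {0,1,2,3,7}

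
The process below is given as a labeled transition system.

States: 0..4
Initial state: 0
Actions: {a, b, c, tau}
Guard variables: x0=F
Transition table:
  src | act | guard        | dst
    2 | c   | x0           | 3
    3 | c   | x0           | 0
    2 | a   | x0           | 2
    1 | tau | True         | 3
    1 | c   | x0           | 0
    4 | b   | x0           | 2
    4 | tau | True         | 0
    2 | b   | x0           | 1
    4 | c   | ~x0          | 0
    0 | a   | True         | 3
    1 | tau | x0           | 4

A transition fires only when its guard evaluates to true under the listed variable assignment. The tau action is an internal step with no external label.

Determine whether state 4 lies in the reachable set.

Answer: UNREACHABLE

Trace:
Guard filter leaves 4 enabled edge(s).
L0 = {0}
L1 = {3}  now seen {0,3}
R = {0,3}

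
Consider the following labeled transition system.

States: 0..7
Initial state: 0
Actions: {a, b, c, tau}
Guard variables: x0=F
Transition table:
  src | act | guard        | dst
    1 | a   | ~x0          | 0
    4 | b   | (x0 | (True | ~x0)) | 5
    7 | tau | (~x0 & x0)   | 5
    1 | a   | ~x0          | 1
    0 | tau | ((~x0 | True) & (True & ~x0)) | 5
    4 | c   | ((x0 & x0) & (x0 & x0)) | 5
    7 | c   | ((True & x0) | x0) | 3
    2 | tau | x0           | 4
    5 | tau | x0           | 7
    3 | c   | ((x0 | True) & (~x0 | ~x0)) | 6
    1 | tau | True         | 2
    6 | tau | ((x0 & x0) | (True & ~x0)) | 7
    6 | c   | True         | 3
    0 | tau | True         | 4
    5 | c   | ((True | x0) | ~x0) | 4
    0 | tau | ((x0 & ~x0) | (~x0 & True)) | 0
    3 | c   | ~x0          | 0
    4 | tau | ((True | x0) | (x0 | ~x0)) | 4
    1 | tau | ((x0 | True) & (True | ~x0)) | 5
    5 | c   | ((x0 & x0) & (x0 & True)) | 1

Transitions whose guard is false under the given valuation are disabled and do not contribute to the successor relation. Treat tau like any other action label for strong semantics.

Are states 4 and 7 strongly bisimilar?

Refine partition for ~:
  P[0] = {{0,1,2,3,4,5,6,7}}
  P[1] = {{0},{1},{2,7},{3,5},{4},{6}}
  P[2] = {{0},{1},{2,7},{3},{4},{5},{6}}
7 equivalence class(es) (converged in 3)
4∈{4}, 7∈{2,7}

Answer: NOT BISIMILAR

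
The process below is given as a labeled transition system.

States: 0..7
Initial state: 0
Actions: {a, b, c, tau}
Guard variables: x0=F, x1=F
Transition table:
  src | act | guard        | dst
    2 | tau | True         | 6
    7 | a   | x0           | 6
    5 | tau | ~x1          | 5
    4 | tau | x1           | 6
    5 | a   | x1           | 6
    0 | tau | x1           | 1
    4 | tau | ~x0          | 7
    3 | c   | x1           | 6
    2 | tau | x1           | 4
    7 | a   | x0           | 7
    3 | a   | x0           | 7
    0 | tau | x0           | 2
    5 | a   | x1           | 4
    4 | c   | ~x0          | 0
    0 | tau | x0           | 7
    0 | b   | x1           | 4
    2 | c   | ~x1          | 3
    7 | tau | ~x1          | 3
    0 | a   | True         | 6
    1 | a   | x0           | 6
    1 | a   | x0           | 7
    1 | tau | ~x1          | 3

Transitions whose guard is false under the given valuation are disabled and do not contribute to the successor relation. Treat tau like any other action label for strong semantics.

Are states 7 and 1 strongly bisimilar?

Answer: BISIMILAR

Working:
Refine partition for ~:
  round 0: {{0,1,2,3,4,5,6,7}}
  round 1: {{0},{1,5,7},{2,4},{3,6}}
  round 2: {{0},{1,7},{2},{3,6},{4},{5}}
6 equivalence class(es) (converged in 3)
class of 7: {1,7}; class of 1: {1,7}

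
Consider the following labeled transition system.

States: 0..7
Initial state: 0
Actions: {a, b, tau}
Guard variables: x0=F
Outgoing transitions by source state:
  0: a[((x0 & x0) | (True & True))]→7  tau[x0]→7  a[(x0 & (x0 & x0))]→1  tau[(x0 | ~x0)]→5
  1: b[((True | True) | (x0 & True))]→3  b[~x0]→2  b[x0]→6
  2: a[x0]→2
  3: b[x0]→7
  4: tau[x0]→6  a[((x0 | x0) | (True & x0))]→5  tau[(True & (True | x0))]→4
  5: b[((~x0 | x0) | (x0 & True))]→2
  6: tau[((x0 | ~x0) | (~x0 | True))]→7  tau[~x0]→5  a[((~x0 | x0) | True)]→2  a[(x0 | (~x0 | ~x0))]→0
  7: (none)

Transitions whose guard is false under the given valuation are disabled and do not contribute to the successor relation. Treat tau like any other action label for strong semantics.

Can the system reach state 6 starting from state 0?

Answer: UNREACHABLE

Trace:
10 transition(s) survive guard evaluation.
depth 0: {0}
depth 1: {5,7}  cumulative {0,5,7}
depth 2: {2}  cumulative {0,2,5,7}
Reach set: {0,2,5,7}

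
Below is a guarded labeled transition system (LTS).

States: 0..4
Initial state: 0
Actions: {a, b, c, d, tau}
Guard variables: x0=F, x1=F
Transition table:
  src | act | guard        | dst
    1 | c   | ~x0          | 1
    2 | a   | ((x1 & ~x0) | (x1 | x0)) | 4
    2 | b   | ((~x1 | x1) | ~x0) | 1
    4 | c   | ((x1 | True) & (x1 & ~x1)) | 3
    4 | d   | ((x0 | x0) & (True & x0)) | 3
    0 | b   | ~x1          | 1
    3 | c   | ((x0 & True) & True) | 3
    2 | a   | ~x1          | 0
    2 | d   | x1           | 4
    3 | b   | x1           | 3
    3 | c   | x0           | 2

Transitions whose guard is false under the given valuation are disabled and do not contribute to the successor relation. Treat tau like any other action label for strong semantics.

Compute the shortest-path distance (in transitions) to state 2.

Answer: UNREACHABLE

Analysis:
BFS to 2:
  Layer 0: {0}
  Layer 1: {1}
2 never appears.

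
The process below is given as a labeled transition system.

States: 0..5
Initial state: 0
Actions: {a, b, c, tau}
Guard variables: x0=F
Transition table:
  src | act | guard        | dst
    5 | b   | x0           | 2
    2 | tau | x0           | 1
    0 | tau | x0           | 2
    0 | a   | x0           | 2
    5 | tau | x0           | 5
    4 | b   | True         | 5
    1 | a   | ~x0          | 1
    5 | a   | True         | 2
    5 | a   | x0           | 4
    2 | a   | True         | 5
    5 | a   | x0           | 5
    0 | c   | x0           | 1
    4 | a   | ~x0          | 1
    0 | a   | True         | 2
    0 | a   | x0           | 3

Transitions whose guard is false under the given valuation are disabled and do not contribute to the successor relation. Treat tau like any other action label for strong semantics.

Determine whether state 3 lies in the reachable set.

6 transition(s) survive guard evaluation.
depth 0: {0}
depth 1: {2}  now seen {0,2}
depth 2: {5}  now seen {0,2,5}
Reach set: {0,2,5}

Answer: UNREACHABLE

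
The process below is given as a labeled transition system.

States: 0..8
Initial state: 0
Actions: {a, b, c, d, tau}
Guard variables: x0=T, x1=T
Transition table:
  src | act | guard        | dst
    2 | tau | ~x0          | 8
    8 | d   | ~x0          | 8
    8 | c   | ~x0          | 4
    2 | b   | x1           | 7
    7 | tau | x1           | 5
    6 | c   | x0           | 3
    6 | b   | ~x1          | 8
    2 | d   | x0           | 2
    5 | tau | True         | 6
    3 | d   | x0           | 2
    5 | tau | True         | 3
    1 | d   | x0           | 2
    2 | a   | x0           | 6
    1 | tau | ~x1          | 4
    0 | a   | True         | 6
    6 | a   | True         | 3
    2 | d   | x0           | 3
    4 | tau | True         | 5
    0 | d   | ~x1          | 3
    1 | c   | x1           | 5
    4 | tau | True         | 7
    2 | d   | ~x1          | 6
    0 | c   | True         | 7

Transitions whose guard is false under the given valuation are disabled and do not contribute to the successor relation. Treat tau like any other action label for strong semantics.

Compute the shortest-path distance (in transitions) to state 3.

Answer: 2

Analysis:
Breadth-first toward 3:
  depth 0: {0}
  depth 1: {6,7}
  depth 2: {3,5}
first hit 3 at d=2 via a·a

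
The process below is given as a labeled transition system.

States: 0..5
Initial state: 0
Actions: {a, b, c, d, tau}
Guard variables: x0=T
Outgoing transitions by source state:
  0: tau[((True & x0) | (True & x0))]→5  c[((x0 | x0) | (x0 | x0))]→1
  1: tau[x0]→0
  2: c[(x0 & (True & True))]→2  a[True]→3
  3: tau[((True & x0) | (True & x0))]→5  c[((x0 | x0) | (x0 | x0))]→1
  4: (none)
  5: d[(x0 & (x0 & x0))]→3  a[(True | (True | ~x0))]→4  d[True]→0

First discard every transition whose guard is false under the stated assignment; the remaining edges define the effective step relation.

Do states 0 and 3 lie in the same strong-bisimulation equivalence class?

Compute ~ classes (split until stable):
  round 0: {{0,1,2,3,4,5}}
  round 1: {{0,3},{1},{2},{4},{5}}
5 equivalence class(es) (converged in 2)
[0]={0,3}  [3]={0,3}

Answer: BISIMILAR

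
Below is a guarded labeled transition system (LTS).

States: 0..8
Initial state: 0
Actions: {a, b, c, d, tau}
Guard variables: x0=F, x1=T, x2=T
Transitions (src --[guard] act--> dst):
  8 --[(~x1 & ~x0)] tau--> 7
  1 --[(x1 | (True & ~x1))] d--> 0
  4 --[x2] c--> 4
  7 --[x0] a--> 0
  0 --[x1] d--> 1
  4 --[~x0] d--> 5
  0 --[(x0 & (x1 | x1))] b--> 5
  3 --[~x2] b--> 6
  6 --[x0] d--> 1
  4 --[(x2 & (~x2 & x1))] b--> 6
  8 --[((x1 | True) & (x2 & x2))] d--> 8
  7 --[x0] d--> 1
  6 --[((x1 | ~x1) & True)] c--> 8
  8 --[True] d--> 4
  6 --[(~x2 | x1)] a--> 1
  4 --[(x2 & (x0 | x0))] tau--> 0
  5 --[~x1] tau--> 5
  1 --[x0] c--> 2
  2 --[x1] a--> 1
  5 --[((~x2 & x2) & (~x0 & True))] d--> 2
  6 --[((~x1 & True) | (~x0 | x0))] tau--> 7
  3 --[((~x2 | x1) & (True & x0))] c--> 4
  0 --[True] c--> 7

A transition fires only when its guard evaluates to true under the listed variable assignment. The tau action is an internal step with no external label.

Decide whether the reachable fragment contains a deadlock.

Answer: DEADLOCK at state 7

Working:
R = {0,1,7}
  0: c→7  d→1  [2 out]
  1: d→0  [1 out]
  7: ∅  [deadlock]
trace reaching 7: c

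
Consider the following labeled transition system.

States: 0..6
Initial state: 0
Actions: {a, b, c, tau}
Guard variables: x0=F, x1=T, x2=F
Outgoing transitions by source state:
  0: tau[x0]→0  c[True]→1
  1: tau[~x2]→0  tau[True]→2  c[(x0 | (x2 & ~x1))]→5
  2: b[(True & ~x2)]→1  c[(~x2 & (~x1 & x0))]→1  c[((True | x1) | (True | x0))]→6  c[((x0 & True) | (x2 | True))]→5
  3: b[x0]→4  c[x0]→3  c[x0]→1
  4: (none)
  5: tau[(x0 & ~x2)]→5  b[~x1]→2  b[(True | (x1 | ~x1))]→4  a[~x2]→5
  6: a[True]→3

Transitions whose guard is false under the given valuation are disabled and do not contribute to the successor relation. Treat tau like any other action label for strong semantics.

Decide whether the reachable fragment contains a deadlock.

Reachable = {0,1,2,3,4,5,6}
  0: c→1  [deg 1]
  1: tau→0  tau→2  [deg 2]
  2: b→1  c→5  c→6  [deg 3]
  3: ∅  [no exit]
  4: ∅  [no exit]
  5: a→5  b→4  [deg 2]
  6: a→3  [deg 1]
Path to 3: c·tau·c·a

Answer: DEADLOCK at state 3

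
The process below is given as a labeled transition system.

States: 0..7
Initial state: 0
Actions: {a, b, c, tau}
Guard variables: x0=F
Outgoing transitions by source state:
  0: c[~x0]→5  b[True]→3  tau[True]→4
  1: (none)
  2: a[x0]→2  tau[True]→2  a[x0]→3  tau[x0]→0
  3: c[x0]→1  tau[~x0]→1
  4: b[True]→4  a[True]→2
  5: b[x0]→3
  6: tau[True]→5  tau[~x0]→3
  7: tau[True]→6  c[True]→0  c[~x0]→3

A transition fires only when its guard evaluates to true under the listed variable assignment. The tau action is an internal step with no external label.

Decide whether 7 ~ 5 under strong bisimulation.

Bisimulation quotient by refinement:
  P[0] = {{0,1,2,3,4,5,6,7}}
  P[1] = {{0},{1,5},{2,3,6},{4},{7}}
  P[2] = {{0},{1,5},{2},{3},{4},{6},{7}}
7 equivalence class(es) (converged in 3)
7∈{7}, 5∈{1,5}

Answer: NOT BISIMILAR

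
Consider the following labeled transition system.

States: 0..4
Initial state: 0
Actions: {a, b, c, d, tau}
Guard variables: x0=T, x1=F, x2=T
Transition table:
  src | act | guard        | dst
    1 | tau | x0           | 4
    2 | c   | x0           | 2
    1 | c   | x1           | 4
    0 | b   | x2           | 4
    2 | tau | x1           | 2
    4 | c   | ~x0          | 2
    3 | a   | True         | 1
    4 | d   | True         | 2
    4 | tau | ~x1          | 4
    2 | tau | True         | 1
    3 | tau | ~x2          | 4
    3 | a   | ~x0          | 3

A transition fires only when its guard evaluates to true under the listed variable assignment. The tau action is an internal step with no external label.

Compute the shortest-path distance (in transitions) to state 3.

Breadth-first toward 3:
  Layer 0: {0}
  Layer 1: {4}
  Layer 2: {2}
  Layer 3: {1}
3 never appears.

Answer: UNREACHABLE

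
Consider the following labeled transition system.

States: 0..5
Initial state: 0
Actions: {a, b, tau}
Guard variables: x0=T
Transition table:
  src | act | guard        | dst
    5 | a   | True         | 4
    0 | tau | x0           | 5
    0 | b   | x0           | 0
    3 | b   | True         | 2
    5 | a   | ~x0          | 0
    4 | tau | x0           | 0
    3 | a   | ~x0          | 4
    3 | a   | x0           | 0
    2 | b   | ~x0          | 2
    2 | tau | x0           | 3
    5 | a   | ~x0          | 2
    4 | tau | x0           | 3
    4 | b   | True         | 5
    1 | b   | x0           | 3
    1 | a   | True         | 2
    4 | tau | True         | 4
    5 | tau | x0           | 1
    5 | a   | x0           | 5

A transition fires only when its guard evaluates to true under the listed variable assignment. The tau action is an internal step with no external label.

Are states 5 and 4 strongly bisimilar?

Answer: NOT BISIMILAR

Trace:
Compute ~ classes (split until stable):
  π0 = {{0,1,2,3,4,5}}
  π1 = {{0,4},{1,3},{2},{5}}
  π2 = {{0},{1},{2},{3},{4},{5}}
stable after 3 split(s): 6 block(s)
class of 5: {5}; class of 4: {4}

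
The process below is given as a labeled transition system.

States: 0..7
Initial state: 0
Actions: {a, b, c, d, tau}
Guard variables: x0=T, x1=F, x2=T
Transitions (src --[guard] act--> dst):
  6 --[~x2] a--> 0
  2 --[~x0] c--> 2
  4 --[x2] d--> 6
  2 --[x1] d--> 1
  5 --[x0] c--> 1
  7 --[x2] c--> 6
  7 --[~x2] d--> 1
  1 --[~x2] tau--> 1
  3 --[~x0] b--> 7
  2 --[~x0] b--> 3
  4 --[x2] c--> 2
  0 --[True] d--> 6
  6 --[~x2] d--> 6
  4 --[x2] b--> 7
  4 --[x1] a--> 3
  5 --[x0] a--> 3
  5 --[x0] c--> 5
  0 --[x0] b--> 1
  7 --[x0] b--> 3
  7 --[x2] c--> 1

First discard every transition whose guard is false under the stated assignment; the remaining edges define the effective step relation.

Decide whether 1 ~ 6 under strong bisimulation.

Answer: BISIMILAR

Trace:
Compute ~ classes (split until stable):
  π0 = {{0,1,2,3,4,5,6,7}}
  π1 = {{0},{1,2,3,6},{4},{5},{7}}
5 equivalence class(es) (converged in 2)
1∈{1,2,3,6}, 6∈{1,2,3,6}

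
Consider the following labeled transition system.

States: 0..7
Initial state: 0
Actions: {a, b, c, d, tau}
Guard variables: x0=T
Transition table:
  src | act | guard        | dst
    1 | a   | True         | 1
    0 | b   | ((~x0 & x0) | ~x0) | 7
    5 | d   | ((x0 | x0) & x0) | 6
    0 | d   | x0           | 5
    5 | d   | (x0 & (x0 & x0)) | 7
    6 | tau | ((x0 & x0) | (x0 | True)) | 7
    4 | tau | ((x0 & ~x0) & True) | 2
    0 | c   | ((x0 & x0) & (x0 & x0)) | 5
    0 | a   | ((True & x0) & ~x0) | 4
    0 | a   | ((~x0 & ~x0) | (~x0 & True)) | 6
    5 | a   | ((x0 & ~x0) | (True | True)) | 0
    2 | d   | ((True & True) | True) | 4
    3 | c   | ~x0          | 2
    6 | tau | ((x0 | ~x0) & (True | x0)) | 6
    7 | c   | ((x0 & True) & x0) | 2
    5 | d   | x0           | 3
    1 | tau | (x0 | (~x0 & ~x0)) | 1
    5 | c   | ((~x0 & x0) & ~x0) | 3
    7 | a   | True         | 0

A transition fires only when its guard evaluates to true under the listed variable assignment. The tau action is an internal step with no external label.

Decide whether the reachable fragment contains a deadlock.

Answer: DEADLOCK at state 3

Analysis:
Reachable = {0,2,3,4,5,6,7}
  0: c→5  d→5  [deg 2]
  2: d→4  [deg 1]
  3: ∅  [no exit]
  4: ∅  [no exit]
  5: a→0  d→3  d→6  d→7  [deg 4]
  6: tau→6  tau→7  [deg 2]
  7: a→0  c→2  [deg 2]
Path to 3: d·d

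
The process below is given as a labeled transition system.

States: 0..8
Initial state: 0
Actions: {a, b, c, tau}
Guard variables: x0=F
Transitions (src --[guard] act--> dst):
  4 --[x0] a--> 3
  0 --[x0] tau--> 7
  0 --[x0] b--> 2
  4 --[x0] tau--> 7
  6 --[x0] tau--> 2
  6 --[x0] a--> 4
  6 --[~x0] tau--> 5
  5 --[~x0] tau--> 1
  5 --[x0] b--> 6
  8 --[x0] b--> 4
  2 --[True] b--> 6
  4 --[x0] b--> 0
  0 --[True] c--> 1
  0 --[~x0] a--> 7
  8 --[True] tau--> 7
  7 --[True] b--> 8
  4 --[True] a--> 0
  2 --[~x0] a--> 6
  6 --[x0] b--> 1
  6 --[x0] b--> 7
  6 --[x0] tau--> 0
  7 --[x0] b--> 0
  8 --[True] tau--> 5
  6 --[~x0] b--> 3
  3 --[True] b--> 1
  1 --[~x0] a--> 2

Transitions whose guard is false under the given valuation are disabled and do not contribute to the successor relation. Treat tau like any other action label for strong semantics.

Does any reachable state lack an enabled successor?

Answer: DEADLOCK-FREE

Analysis:
Reachable = {0,1,2,3,5,6,7,8}
  0: a→7  c→1  [deg 2]
  1: a→2  [deg 1]
  2: a→6  b→6  [deg 2]
  3: b→1  [deg 1]
  5: tau→1  [deg 1]
  6: b→3  tau→5  [deg 2]
  7: b→8  [deg 1]
  8: tau→5  tau→7  [deg 2]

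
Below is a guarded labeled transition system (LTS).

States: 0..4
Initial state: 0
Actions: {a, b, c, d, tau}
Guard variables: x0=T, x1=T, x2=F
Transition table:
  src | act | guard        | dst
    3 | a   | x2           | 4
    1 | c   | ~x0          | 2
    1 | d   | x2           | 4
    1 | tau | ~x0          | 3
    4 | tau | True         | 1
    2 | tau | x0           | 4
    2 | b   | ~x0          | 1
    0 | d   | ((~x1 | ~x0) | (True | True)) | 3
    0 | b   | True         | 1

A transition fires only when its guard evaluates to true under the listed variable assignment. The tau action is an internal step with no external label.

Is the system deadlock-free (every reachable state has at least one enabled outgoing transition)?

Answer: DEADLOCK at state 1

Working:
Reachable = {0,1,3}
  0: b→1  d→3  [2 out]
  1: ∅  [deadlock]
  3: ∅  [deadlock]
witness 1: b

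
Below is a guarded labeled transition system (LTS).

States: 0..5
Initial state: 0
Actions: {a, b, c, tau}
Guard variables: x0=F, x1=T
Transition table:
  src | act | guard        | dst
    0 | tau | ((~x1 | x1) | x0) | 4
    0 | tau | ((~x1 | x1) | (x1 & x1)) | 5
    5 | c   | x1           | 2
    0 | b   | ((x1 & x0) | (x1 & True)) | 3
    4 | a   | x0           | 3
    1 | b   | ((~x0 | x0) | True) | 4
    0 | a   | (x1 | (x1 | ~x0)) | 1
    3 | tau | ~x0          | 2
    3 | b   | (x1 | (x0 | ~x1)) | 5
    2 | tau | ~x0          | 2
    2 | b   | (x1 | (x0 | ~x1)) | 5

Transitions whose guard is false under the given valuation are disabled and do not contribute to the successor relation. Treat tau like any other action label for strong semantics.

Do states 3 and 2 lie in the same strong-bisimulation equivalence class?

Refine partition for ~:
  P[0] = {{0,1,2,3,4,5}}
  P[1] = {{0},{1},{2,3},{4},{5}}
5 equivalence class(es) (converged in 2)
class of 3: {2,3}; class of 2: {2,3}

Answer: BISIMILAR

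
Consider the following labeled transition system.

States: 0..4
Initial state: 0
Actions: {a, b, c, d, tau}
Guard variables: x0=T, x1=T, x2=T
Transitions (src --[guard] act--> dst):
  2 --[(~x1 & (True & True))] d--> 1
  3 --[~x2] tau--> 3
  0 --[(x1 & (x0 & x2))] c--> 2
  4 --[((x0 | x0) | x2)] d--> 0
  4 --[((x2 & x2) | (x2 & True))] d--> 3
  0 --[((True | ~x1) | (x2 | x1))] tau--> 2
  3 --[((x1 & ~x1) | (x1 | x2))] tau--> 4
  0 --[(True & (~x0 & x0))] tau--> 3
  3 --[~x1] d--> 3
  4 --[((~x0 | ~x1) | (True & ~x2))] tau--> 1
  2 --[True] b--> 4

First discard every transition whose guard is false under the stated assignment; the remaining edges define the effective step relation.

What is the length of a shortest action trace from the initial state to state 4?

Breadth-first toward 4:
  depth 0: {0}
  depth 1: {2}
  depth 2: {4}
depth(4)=2, e.g. c·b

Answer: 2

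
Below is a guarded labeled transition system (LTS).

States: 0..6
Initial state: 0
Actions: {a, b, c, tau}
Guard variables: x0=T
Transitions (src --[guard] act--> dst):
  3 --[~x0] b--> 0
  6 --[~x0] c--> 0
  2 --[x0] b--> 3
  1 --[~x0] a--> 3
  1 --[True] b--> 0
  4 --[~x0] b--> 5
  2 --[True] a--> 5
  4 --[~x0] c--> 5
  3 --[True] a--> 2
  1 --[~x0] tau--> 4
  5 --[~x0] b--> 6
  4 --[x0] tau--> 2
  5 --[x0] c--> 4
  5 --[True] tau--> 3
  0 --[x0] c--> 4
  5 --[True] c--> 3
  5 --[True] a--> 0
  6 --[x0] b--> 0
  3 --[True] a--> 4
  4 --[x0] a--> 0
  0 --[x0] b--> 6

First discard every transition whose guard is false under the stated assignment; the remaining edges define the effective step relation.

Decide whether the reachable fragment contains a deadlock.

R = {0,2,3,4,5,6}
  0: b→6  c→4  [2 out]
  2: a→5  b→3  [2 out]
  3: a→2  a→4  [2 out]
  4: a→0  tau→2  [2 out]
  5: a→0  c→3  c→4  tau→3  [4 out]
  6: b→0  [1 out]

Answer: DEADLOCK-FREE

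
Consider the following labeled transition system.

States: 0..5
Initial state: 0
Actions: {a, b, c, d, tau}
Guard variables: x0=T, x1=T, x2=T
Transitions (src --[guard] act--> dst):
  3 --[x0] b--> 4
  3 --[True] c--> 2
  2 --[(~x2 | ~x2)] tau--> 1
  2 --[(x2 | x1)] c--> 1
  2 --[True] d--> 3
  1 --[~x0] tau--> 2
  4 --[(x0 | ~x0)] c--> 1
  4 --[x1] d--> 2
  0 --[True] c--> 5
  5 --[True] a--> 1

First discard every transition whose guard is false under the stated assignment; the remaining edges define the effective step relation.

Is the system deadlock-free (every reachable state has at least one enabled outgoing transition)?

Answer: DEADLOCK at state 1

Analysis:
Reach set: {0,1,5}
  0: c→5  [1 out]
  1: ∅  [no exit]
  5: a→1  [1 out]
witness 1: c·a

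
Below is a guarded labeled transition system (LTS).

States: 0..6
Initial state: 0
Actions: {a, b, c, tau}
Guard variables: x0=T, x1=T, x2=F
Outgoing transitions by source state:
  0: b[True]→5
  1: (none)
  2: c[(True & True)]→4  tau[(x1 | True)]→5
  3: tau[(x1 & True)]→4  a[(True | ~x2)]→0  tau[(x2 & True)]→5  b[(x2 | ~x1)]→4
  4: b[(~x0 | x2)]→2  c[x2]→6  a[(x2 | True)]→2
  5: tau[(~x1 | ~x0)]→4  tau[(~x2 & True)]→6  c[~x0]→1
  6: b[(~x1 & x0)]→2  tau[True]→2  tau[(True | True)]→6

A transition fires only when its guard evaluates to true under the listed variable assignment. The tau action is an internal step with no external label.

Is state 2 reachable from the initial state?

Answer: REACHABLE

Analysis:
9 transition(s) survive guard evaluation.
L0 = {0}
L1 = {5}  now seen {0,5}
L2 = {6}  now seen {0,5,6}
L3 = {2}  now seen {0,2,5,6}
L4 = {4}  now seen {0,2,4,5,6}
Reachable = {0,2,4,5,6}
witness 2: b·tau·tau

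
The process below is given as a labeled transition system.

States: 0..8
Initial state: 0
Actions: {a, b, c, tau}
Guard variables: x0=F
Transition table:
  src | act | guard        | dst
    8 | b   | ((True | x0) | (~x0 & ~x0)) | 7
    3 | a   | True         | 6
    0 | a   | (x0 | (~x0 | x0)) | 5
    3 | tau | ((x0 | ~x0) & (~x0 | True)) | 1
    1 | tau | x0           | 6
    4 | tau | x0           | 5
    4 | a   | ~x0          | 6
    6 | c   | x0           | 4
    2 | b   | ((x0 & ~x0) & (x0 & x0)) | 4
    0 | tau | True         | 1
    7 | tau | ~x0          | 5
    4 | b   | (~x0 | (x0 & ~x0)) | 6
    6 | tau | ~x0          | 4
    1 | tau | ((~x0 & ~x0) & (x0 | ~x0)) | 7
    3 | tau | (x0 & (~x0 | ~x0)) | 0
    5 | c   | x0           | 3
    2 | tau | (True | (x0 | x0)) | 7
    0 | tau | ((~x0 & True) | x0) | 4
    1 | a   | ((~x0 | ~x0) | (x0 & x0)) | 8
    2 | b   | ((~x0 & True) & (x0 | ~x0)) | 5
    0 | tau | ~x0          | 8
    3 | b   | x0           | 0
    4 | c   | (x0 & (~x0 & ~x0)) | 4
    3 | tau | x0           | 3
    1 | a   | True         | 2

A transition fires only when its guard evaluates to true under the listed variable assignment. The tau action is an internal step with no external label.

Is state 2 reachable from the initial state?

After dropping false guards: 16 live edges.
L0 = {0}
L1 = {1,4,5,8}  cumulative {0,1,4,5,8}
L2 = {2,6,7}  cumulative {0,1,2,4,5,6,7,8}
Reach set: {0,1,2,4,5,6,7,8}
Path to 2: tau·a

Answer: REACHABLE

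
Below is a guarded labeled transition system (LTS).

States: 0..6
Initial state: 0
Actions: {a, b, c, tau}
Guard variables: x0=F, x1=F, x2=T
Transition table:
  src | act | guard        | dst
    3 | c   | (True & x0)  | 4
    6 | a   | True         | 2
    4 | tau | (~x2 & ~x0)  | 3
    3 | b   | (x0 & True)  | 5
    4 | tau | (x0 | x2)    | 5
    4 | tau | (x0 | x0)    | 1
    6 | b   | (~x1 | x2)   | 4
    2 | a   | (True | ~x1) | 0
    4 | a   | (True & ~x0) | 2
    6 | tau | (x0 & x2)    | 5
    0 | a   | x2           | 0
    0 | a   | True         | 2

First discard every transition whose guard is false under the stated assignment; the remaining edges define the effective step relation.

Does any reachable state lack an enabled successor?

Reach set: {0,2}
  0: a→0  a→2  [deg 2]
  2: a→0  [deg 1]

Answer: DEADLOCK-FREE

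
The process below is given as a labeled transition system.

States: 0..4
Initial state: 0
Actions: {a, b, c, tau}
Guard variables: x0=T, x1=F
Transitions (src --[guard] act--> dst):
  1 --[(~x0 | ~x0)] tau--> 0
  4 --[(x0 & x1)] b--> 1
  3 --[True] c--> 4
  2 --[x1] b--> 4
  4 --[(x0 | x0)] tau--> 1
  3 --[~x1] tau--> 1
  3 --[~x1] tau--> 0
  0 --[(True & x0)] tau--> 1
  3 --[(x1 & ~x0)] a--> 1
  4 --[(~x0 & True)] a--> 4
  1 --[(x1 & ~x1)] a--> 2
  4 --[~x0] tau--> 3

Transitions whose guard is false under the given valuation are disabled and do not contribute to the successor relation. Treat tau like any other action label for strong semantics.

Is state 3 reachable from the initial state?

After dropping false guards: 5 live edges.
L0 = {0}
L1 = {1}  now seen {0,1}
Reach set: {0,1}

Answer: UNREACHABLE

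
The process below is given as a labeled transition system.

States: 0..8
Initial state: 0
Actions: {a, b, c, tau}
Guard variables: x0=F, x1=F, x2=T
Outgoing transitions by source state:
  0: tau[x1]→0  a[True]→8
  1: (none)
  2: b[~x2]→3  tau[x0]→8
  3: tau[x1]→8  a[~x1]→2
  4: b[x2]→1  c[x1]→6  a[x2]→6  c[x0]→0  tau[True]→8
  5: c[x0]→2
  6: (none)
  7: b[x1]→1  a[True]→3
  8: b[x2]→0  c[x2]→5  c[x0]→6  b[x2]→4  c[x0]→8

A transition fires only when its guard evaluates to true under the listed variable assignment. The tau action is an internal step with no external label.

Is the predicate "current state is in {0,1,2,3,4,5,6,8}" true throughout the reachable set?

Inv-set: {0,1,2,3,4,5,6,8}
R = {0,1,4,5,6,8}
  0: safe
  1: safe
  4: safe
  5: safe
  6: safe
  8: safe

Answer: INVARIANT HOLDS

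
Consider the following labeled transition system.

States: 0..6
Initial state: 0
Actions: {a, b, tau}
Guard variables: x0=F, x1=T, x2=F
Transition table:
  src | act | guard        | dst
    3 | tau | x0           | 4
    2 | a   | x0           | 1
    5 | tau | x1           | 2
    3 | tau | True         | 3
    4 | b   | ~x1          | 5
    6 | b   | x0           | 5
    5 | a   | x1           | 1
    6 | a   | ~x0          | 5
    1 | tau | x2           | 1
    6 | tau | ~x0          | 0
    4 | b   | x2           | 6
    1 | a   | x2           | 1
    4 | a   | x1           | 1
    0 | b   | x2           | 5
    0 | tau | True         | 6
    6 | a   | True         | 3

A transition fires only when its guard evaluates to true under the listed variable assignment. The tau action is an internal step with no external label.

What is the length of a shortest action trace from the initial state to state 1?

Answer: 3

Analysis:
BFS to 1:
  depth 0: {0}
  depth 1: {6}
  depth 2: {3,5}
  depth 3: {1,2}
1 enters at depth 3; path tau·a·a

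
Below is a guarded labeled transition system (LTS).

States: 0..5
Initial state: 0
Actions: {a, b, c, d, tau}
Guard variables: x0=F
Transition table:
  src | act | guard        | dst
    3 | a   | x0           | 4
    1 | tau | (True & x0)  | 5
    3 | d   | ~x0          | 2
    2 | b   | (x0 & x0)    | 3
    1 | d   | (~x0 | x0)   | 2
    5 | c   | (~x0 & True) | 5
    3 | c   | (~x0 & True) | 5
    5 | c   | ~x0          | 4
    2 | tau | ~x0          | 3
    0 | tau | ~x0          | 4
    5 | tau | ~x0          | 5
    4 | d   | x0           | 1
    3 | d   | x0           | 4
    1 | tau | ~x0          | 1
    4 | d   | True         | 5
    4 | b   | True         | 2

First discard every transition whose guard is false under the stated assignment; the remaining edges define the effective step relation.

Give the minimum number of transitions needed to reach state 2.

Answer: 2

Analysis:
Layered search for 2:
  L0 = {0}
  L1 = {4}
  L2 = {2,5}
first hit 2 at d=2 via tau·b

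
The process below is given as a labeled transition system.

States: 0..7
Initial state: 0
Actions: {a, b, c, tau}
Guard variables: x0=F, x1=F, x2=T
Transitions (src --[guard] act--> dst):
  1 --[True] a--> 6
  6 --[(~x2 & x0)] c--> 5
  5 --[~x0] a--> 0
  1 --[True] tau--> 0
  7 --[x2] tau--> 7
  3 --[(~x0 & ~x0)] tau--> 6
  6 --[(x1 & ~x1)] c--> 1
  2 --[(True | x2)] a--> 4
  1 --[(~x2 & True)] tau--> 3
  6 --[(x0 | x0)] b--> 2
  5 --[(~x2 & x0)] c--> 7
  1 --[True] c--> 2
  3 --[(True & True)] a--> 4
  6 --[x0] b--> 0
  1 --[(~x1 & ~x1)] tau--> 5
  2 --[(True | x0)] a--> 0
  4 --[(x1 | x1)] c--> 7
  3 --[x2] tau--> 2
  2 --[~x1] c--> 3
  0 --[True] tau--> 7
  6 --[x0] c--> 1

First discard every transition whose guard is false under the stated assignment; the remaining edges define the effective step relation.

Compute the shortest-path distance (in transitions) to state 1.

Answer: UNREACHABLE

Analysis:
Breadth-first toward 1:
  Layer 0: {0}
  Layer 1: {7}
1 never appears.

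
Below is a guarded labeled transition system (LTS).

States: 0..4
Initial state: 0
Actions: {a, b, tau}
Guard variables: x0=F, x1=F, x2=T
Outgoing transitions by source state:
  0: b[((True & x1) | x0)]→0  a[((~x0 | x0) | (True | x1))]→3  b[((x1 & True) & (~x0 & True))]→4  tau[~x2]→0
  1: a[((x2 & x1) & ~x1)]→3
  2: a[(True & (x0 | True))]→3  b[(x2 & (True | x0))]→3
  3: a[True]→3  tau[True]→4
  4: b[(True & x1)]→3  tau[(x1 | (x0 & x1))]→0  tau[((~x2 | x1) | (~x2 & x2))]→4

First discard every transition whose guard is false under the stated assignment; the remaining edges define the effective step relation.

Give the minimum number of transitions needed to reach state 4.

Layered search for 4:
  depth 0: {0}
  depth 1: {3}
  depth 2: {4}
4 enters at depth 2; path a·tau

Answer: 2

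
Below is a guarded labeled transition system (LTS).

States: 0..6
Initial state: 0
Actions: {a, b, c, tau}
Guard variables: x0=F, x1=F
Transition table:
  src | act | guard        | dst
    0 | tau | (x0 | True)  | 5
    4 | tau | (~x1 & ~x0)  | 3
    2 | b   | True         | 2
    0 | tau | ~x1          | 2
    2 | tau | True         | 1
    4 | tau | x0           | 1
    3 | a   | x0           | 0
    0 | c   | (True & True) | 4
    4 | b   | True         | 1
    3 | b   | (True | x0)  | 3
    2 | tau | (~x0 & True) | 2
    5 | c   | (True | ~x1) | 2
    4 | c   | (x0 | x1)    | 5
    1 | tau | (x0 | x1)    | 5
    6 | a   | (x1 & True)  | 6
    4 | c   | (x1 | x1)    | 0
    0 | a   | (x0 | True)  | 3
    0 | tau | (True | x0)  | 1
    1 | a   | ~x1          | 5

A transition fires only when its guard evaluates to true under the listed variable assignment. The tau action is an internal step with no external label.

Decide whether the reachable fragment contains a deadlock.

R = {0,1,2,3,4,5}
  0: a→3  c→4  tau→1  tau→2  tau→5  [5 exit(s)]
  1: a→5  [1 exit(s)]
  2: b→2  tau→1  tau→2  [3 exit(s)]
  3: b→3  [1 exit(s)]
  4: b→1  tau→3  [2 exit(s)]
  5: c→2  [1 exit(s)]

Answer: DEADLOCK-FREE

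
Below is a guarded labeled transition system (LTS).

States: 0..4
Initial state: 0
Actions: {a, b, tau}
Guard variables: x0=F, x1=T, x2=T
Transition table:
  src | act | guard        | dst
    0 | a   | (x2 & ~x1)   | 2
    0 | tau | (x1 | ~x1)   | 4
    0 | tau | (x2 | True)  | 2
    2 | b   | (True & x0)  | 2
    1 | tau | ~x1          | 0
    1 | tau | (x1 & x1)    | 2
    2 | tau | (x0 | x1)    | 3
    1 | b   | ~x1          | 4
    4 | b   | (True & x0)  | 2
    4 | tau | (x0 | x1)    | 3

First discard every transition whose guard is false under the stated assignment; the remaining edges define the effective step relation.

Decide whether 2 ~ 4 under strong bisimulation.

Bisimulation quotient by refinement:
  π0 = {{0,1,2,3,4}}
  π1 = {{0,1,2,4},{3}}
  π2 = {{0,1},{2,4},{3}}
3 equivalence class(es) (converged in 3)
class of 2: {2,4}; class of 4: {2,4}

Answer: BISIMILAR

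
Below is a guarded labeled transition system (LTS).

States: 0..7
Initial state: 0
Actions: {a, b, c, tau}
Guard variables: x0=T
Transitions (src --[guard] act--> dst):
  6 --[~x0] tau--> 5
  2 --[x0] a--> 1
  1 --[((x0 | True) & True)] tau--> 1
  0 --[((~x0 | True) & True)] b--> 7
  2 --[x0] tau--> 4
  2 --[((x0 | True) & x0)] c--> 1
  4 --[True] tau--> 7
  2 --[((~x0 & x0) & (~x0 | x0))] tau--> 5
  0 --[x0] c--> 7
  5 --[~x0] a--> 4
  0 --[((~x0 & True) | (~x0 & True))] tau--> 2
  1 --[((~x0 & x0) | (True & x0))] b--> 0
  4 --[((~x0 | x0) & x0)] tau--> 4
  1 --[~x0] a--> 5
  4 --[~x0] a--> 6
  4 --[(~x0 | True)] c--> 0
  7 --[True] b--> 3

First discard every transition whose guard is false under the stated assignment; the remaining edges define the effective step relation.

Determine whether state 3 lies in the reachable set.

Answer: REACHABLE

Working:
11 transition(s) survive guard evaluation.
depth 0: {0}
depth 1: {7}  total {0,7}
depth 2: {3}  total {0,3,7}
Reach set: {0,3,7}
trace reaching 3: b·b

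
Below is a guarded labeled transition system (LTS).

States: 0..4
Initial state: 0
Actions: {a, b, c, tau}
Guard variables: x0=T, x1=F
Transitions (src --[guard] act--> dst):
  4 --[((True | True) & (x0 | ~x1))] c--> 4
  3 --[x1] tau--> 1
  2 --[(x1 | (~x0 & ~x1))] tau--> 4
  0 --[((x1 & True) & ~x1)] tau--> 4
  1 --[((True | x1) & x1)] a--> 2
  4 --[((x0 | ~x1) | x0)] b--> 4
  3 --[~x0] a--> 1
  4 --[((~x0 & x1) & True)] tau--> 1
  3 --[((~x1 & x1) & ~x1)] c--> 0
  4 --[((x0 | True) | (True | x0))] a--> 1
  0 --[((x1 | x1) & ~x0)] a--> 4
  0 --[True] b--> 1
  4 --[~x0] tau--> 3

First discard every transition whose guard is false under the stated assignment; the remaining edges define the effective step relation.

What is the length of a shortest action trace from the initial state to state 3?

Answer: UNREACHABLE

Trace:
Breadth-first toward 3:
  L0 = {0}
  L1 = {1}
3 never appears.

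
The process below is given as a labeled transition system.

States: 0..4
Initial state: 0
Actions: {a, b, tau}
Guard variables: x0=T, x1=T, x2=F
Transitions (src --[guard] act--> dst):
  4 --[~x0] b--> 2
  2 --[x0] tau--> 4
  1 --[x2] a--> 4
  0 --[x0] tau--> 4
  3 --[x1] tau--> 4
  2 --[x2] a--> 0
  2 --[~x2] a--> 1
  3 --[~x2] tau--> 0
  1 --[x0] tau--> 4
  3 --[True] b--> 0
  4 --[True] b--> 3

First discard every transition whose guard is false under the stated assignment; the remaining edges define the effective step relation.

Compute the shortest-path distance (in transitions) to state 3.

BFS to 3:
  depth 0: {0}
  depth 1: {4}
  depth 2: {3}
3 enters at depth 2; path tau·b

Answer: 2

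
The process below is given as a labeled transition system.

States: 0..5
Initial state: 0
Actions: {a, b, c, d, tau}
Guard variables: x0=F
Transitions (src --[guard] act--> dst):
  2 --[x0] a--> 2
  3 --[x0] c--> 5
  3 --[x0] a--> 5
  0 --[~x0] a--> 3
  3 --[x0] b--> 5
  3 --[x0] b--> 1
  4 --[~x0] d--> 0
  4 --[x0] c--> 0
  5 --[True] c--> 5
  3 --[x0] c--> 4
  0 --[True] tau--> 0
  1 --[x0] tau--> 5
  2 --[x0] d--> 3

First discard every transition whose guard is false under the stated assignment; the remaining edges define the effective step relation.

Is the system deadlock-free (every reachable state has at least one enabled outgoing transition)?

Answer: DEADLOCK at state 3

Analysis:
Reach set: {0,3}
  0: a→3  tau→0  [deg 2]
  3: ∅  [no exit]
Path to 3: a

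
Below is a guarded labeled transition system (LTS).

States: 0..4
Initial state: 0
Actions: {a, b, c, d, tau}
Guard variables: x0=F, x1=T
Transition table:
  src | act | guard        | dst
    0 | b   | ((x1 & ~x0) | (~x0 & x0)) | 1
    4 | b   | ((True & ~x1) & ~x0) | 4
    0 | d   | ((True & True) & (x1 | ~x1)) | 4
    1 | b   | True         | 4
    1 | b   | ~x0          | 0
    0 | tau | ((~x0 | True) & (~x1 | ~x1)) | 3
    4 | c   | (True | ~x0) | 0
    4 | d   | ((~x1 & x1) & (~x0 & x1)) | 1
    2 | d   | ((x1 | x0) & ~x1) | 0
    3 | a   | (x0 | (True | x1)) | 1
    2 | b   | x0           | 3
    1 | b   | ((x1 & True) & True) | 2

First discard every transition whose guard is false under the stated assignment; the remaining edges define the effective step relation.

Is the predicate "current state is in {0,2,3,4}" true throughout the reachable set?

Inv-set: {0,2,3,4}
R = {0,1,2,4}
  0: safe
  1: VIOLATES
  2: safe
  4: safe
reach 1 via b — violates

Answer: INVARIANT VIOLATED at state 1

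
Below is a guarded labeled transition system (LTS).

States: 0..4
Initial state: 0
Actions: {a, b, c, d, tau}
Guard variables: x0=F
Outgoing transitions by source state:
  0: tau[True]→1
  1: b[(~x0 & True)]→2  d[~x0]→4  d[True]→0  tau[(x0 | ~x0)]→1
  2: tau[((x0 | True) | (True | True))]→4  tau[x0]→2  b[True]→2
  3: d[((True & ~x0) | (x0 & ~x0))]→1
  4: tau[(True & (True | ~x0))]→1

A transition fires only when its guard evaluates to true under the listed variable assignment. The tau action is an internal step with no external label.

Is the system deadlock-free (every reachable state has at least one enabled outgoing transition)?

Reachable = {0,1,2,4}
  0: tau→1  [1 exit(s)]
  1: b→2  d→0  d→4  tau→1  [4 exit(s)]
  2: b→2  tau→4  [2 exit(s)]
  4: tau→1  [1 exit(s)]

Answer: DEADLOCK-FREE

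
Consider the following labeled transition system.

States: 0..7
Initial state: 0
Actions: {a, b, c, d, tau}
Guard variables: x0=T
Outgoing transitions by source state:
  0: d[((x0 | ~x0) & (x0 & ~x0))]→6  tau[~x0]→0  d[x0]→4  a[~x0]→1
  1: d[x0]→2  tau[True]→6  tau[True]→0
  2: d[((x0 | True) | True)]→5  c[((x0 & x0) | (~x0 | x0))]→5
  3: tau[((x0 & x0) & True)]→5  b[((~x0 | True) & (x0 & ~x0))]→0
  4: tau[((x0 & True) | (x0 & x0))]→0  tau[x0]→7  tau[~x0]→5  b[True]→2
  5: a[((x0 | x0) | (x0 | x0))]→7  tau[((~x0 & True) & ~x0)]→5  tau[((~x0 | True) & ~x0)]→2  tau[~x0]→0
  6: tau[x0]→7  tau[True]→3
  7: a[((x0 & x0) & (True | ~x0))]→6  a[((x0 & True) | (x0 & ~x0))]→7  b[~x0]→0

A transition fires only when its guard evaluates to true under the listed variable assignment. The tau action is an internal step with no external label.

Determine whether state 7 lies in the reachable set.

After dropping false guards: 15 live edges.
depth 0: {0}
depth 1: {4}  total {0,4}
depth 2: {2,7}  total {0,2,4,7}
depth 3: {5,6}  total {0,2,4,5,6,7}
depth 4: {3}  total {0,2,3,4,5,6,7}
R = {0,2,3,4,5,6,7}
trace reaching 7: d·tau

Answer: REACHABLE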